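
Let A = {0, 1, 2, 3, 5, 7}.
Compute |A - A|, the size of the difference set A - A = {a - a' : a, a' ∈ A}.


A - A = {a - a' : a, a' ∈ A}; |A| = 6.
Bounds: 2|A|-1 ≤ |A - A| ≤ |A|² - |A| + 1, i.e. 11 ≤ |A - A| ≤ 31.
Note: 0 ∈ A - A always (from a - a). The set is symmetric: if d ∈ A - A then -d ∈ A - A.
Enumerate nonzero differences d = a - a' with a > a' (then include -d):
Positive differences: {1, 2, 3, 4, 5, 6, 7}
Full difference set: {0} ∪ (positive diffs) ∪ (negative diffs).
|A - A| = 1 + 2·7 = 15 (matches direct enumeration: 15).

|A - A| = 15


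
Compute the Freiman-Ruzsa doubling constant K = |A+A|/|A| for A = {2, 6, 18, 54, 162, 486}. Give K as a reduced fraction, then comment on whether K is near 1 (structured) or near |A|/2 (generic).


|A| = 6.
Compute A + A by enumerating all 36 pairs.
A + A = {4, 8, 12, 20, 24, 36, 56, 60, 72, 108, 164, 168, 180, 216, 324, 488, 492, 504, 540, 648, 972}, so |A + A| = 21.
K = |A + A| / |A| = 21/6 = 7/2 ≈ 3.5000.
Reference: AP of size 6 gives K = 11/6 ≈ 1.8333; a fully generic set of size 6 gives K ≈ 3.5000.

|A| = 6, |A + A| = 21, K = 21/6 = 7/2.


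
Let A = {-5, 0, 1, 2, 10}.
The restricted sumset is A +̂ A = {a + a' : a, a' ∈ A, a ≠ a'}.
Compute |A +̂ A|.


Restricted sumset: A +̂ A = {a + a' : a ∈ A, a' ∈ A, a ≠ a'}.
Equivalently, take A + A and drop any sum 2a that is achievable ONLY as a + a for a ∈ A (i.e. sums representable only with equal summands).
Enumerate pairs (a, a') with a < a' (symmetric, so each unordered pair gives one sum; this covers all a ≠ a'):
  -5 + 0 = -5
  -5 + 1 = -4
  -5 + 2 = -3
  -5 + 10 = 5
  0 + 1 = 1
  0 + 2 = 2
  0 + 10 = 10
  1 + 2 = 3
  1 + 10 = 11
  2 + 10 = 12
Collected distinct sums: {-5, -4, -3, 1, 2, 3, 5, 10, 11, 12}
|A +̂ A| = 10
(Reference bound: |A +̂ A| ≥ 2|A| - 3 for |A| ≥ 2, with |A| = 5 giving ≥ 7.)

|A +̂ A| = 10


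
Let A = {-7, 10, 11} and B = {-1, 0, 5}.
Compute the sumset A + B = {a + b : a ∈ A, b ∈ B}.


A + B = {a + b : a ∈ A, b ∈ B}.
Enumerate all |A|·|B| = 3·3 = 9 pairs (a, b) and collect distinct sums.
a = -7: -7+-1=-8, -7+0=-7, -7+5=-2
a = 10: 10+-1=9, 10+0=10, 10+5=15
a = 11: 11+-1=10, 11+0=11, 11+5=16
Collecting distinct sums: A + B = {-8, -7, -2, 9, 10, 11, 15, 16}
|A + B| = 8

A + B = {-8, -7, -2, 9, 10, 11, 15, 16}


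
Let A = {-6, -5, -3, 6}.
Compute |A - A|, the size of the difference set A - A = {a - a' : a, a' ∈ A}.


A - A = {a - a' : a, a' ∈ A}; |A| = 4.
Bounds: 2|A|-1 ≤ |A - A| ≤ |A|² - |A| + 1, i.e. 7 ≤ |A - A| ≤ 13.
Note: 0 ∈ A - A always (from a - a). The set is symmetric: if d ∈ A - A then -d ∈ A - A.
Enumerate nonzero differences d = a - a' with a > a' (then include -d):
Positive differences: {1, 2, 3, 9, 11, 12}
Full difference set: {0} ∪ (positive diffs) ∪ (negative diffs).
|A - A| = 1 + 2·6 = 13 (matches direct enumeration: 13).

|A - A| = 13


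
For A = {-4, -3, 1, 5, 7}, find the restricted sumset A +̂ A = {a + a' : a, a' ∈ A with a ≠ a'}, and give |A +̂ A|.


Restricted sumset: A +̂ A = {a + a' : a ∈ A, a' ∈ A, a ≠ a'}.
Equivalently, take A + A and drop any sum 2a that is achievable ONLY as a + a for a ∈ A (i.e. sums representable only with equal summands).
Enumerate pairs (a, a') with a < a' (symmetric, so each unordered pair gives one sum; this covers all a ≠ a'):
  -4 + -3 = -7
  -4 + 1 = -3
  -4 + 5 = 1
  -4 + 7 = 3
  -3 + 1 = -2
  -3 + 5 = 2
  -3 + 7 = 4
  1 + 5 = 6
  1 + 7 = 8
  5 + 7 = 12
Collected distinct sums: {-7, -3, -2, 1, 2, 3, 4, 6, 8, 12}
|A +̂ A| = 10
(Reference bound: |A +̂ A| ≥ 2|A| - 3 for |A| ≥ 2, with |A| = 5 giving ≥ 7.)

|A +̂ A| = 10


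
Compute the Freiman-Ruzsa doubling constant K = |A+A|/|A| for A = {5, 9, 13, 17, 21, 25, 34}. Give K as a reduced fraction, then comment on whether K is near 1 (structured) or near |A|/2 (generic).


|A| = 7.
Compute A + A by enumerating all 49 pairs.
A + A = {10, 14, 18, 22, 26, 30, 34, 38, 39, 42, 43, 46, 47, 50, 51, 55, 59, 68}, so |A + A| = 18.
K = |A + A| / |A| = 18/7 (already in lowest terms) ≈ 2.5714.
Reference: AP of size 7 gives K = 13/7 ≈ 1.8571; a fully generic set of size 7 gives K ≈ 4.0000.

|A| = 7, |A + A| = 18, K = 18/7.


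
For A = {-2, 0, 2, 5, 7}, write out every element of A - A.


A - A = {a - a' : a, a' ∈ A}.
Compute a - a' for each ordered pair (a, a'):
a = -2: -2--2=0, -2-0=-2, -2-2=-4, -2-5=-7, -2-7=-9
a = 0: 0--2=2, 0-0=0, 0-2=-2, 0-5=-5, 0-7=-7
a = 2: 2--2=4, 2-0=2, 2-2=0, 2-5=-3, 2-7=-5
a = 5: 5--2=7, 5-0=5, 5-2=3, 5-5=0, 5-7=-2
a = 7: 7--2=9, 7-0=7, 7-2=5, 7-5=2, 7-7=0
Collecting distinct values (and noting 0 appears from a-a):
A - A = {-9, -7, -5, -4, -3, -2, 0, 2, 3, 4, 5, 7, 9}
|A - A| = 13

A - A = {-9, -7, -5, -4, -3, -2, 0, 2, 3, 4, 5, 7, 9}


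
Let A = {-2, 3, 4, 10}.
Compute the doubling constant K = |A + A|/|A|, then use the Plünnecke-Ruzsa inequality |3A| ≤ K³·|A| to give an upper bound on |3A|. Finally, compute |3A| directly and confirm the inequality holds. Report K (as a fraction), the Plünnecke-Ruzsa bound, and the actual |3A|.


|A| = 4.
Step 1: Compute A + A by enumerating all 16 pairs.
A + A = {-4, 1, 2, 6, 7, 8, 13, 14, 20}, so |A + A| = 9.
Step 2: Doubling constant K = |A + A|/|A| = 9/4 = 9/4 ≈ 2.2500.
Step 3: Plünnecke-Ruzsa gives |3A| ≤ K³·|A| = (2.2500)³ · 4 ≈ 45.5625.
Step 4: Compute 3A = A + A + A directly by enumerating all triples (a,b,c) ∈ A³; |3A| = 16.
Step 5: Check 16 ≤ 45.5625? Yes ✓.

K = 9/4, Plünnecke-Ruzsa bound K³|A| ≈ 45.5625, |3A| = 16, inequality holds.


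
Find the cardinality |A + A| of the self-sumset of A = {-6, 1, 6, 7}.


A + A = {a + a' : a, a' ∈ A}; |A| = 4.
General bounds: 2|A| - 1 ≤ |A + A| ≤ |A|(|A|+1)/2, i.e. 7 ≤ |A + A| ≤ 10.
Lower bound 2|A|-1 is attained iff A is an arithmetic progression.
Enumerate sums a + a' for a ≤ a' (symmetric, so this suffices):
a = -6: -6+-6=-12, -6+1=-5, -6+6=0, -6+7=1
a = 1: 1+1=2, 1+6=7, 1+7=8
a = 6: 6+6=12, 6+7=13
a = 7: 7+7=14
Distinct sums: {-12, -5, 0, 1, 2, 7, 8, 12, 13, 14}
|A + A| = 10

|A + A| = 10


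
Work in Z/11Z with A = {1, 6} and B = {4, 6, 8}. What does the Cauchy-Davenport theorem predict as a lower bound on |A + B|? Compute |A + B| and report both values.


Cauchy-Davenport: |A + B| ≥ min(p, |A| + |B| - 1) for A, B nonempty in Z/pZ.
|A| = 2, |B| = 3, p = 11.
CD lower bound = min(11, 2 + 3 - 1) = min(11, 4) = 4.
Compute A + B mod 11 directly:
a = 1: 1+4=5, 1+6=7, 1+8=9
a = 6: 6+4=10, 6+6=1, 6+8=3
A + B = {1, 3, 5, 7, 9, 10}, so |A + B| = 6.
Verify: 6 ≥ 4? Yes ✓.

CD lower bound = 4, actual |A + B| = 6.


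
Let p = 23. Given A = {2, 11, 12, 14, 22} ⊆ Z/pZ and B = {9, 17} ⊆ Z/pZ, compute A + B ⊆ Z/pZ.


Work in Z/23Z: reduce every sum a + b modulo 23.
Enumerate all 10 pairs:
a = 2: 2+9=11, 2+17=19
a = 11: 11+9=20, 11+17=5
a = 12: 12+9=21, 12+17=6
a = 14: 14+9=0, 14+17=8
a = 22: 22+9=8, 22+17=16
Distinct residues collected: {0, 5, 6, 8, 11, 16, 19, 20, 21}
|A + B| = 9 (out of 23 total residues).

A + B = {0, 5, 6, 8, 11, 16, 19, 20, 21}


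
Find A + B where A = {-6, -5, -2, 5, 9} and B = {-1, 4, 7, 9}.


A + B = {a + b : a ∈ A, b ∈ B}.
Enumerate all |A|·|B| = 5·4 = 20 pairs (a, b) and collect distinct sums.
a = -6: -6+-1=-7, -6+4=-2, -6+7=1, -6+9=3
a = -5: -5+-1=-6, -5+4=-1, -5+7=2, -5+9=4
a = -2: -2+-1=-3, -2+4=2, -2+7=5, -2+9=7
a = 5: 5+-1=4, 5+4=9, 5+7=12, 5+9=14
a = 9: 9+-1=8, 9+4=13, 9+7=16, 9+9=18
Collecting distinct sums: A + B = {-7, -6, -3, -2, -1, 1, 2, 3, 4, 5, 7, 8, 9, 12, 13, 14, 16, 18}
|A + B| = 18

A + B = {-7, -6, -3, -2, -1, 1, 2, 3, 4, 5, 7, 8, 9, 12, 13, 14, 16, 18}


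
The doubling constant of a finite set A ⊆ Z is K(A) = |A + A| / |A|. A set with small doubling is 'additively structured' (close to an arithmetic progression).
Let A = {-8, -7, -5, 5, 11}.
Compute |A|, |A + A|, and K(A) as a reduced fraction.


|A| = 5.
Compute A + A by enumerating all 25 pairs.
A + A = {-16, -15, -14, -13, -12, -10, -3, -2, 0, 3, 4, 6, 10, 16, 22}, so |A + A| = 15.
K = |A + A| / |A| = 15/5 = 3/1 ≈ 3.0000.
Reference: AP of size 5 gives K = 9/5 ≈ 1.8000; a fully generic set of size 5 gives K ≈ 3.0000.

|A| = 5, |A + A| = 15, K = 15/5 = 3/1.


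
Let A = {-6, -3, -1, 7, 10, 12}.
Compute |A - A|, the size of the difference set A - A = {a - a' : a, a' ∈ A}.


A - A = {a - a' : a, a' ∈ A}; |A| = 6.
Bounds: 2|A|-1 ≤ |A - A| ≤ |A|² - |A| + 1, i.e. 11 ≤ |A - A| ≤ 31.
Note: 0 ∈ A - A always (from a - a). The set is symmetric: if d ∈ A - A then -d ∈ A - A.
Enumerate nonzero differences d = a - a' with a > a' (then include -d):
Positive differences: {2, 3, 5, 8, 10, 11, 13, 15, 16, 18}
Full difference set: {0} ∪ (positive diffs) ∪ (negative diffs).
|A - A| = 1 + 2·10 = 21 (matches direct enumeration: 21).

|A - A| = 21


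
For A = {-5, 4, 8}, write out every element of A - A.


A - A = {a - a' : a, a' ∈ A}.
Compute a - a' for each ordered pair (a, a'):
a = -5: -5--5=0, -5-4=-9, -5-8=-13
a = 4: 4--5=9, 4-4=0, 4-8=-4
a = 8: 8--5=13, 8-4=4, 8-8=0
Collecting distinct values (and noting 0 appears from a-a):
A - A = {-13, -9, -4, 0, 4, 9, 13}
|A - A| = 7

A - A = {-13, -9, -4, 0, 4, 9, 13}


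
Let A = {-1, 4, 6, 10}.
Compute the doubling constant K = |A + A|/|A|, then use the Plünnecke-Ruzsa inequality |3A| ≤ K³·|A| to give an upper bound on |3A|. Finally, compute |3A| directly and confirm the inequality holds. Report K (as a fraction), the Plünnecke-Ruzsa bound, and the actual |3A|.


|A| = 4.
Step 1: Compute A + A by enumerating all 16 pairs.
A + A = {-2, 3, 5, 8, 9, 10, 12, 14, 16, 20}, so |A + A| = 10.
Step 2: Doubling constant K = |A + A|/|A| = 10/4 = 10/4 ≈ 2.5000.
Step 3: Plünnecke-Ruzsa gives |3A| ≤ K³·|A| = (2.5000)³ · 4 ≈ 62.5000.
Step 4: Compute 3A = A + A + A directly by enumerating all triples (a,b,c) ∈ A³; |3A| = 19.
Step 5: Check 19 ≤ 62.5000? Yes ✓.

K = 10/4, Plünnecke-Ruzsa bound K³|A| ≈ 62.5000, |3A| = 19, inequality holds.


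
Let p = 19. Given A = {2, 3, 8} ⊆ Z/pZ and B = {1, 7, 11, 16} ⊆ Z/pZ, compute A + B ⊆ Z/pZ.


Work in Z/19Z: reduce every sum a + b modulo 19.
Enumerate all 12 pairs:
a = 2: 2+1=3, 2+7=9, 2+11=13, 2+16=18
a = 3: 3+1=4, 3+7=10, 3+11=14, 3+16=0
a = 8: 8+1=9, 8+7=15, 8+11=0, 8+16=5
Distinct residues collected: {0, 3, 4, 5, 9, 10, 13, 14, 15, 18}
|A + B| = 10 (out of 19 total residues).

A + B = {0, 3, 4, 5, 9, 10, 13, 14, 15, 18}


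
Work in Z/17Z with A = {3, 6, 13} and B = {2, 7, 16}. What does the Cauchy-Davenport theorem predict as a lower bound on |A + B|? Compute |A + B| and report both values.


Cauchy-Davenport: |A + B| ≥ min(p, |A| + |B| - 1) for A, B nonempty in Z/pZ.
|A| = 3, |B| = 3, p = 17.
CD lower bound = min(17, 3 + 3 - 1) = min(17, 5) = 5.
Compute A + B mod 17 directly:
a = 3: 3+2=5, 3+7=10, 3+16=2
a = 6: 6+2=8, 6+7=13, 6+16=5
a = 13: 13+2=15, 13+7=3, 13+16=12
A + B = {2, 3, 5, 8, 10, 12, 13, 15}, so |A + B| = 8.
Verify: 8 ≥ 5? Yes ✓.

CD lower bound = 5, actual |A + B| = 8.


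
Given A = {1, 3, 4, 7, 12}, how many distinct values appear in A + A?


A + A = {a + a' : a, a' ∈ A}; |A| = 5.
General bounds: 2|A| - 1 ≤ |A + A| ≤ |A|(|A|+1)/2, i.e. 9 ≤ |A + A| ≤ 15.
Lower bound 2|A|-1 is attained iff A is an arithmetic progression.
Enumerate sums a + a' for a ≤ a' (symmetric, so this suffices):
a = 1: 1+1=2, 1+3=4, 1+4=5, 1+7=8, 1+12=13
a = 3: 3+3=6, 3+4=7, 3+7=10, 3+12=15
a = 4: 4+4=8, 4+7=11, 4+12=16
a = 7: 7+7=14, 7+12=19
a = 12: 12+12=24
Distinct sums: {2, 4, 5, 6, 7, 8, 10, 11, 13, 14, 15, 16, 19, 24}
|A + A| = 14

|A + A| = 14


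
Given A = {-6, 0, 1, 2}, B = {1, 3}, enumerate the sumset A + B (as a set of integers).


A + B = {a + b : a ∈ A, b ∈ B}.
Enumerate all |A|·|B| = 4·2 = 8 pairs (a, b) and collect distinct sums.
a = -6: -6+1=-5, -6+3=-3
a = 0: 0+1=1, 0+3=3
a = 1: 1+1=2, 1+3=4
a = 2: 2+1=3, 2+3=5
Collecting distinct sums: A + B = {-5, -3, 1, 2, 3, 4, 5}
|A + B| = 7

A + B = {-5, -3, 1, 2, 3, 4, 5}


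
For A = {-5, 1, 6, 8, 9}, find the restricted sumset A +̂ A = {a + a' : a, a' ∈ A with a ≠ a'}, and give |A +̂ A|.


Restricted sumset: A +̂ A = {a + a' : a ∈ A, a' ∈ A, a ≠ a'}.
Equivalently, take A + A and drop any sum 2a that is achievable ONLY as a + a for a ∈ A (i.e. sums representable only with equal summands).
Enumerate pairs (a, a') with a < a' (symmetric, so each unordered pair gives one sum; this covers all a ≠ a'):
  -5 + 1 = -4
  -5 + 6 = 1
  -5 + 8 = 3
  -5 + 9 = 4
  1 + 6 = 7
  1 + 8 = 9
  1 + 9 = 10
  6 + 8 = 14
  6 + 9 = 15
  8 + 9 = 17
Collected distinct sums: {-4, 1, 3, 4, 7, 9, 10, 14, 15, 17}
|A +̂ A| = 10
(Reference bound: |A +̂ A| ≥ 2|A| - 3 for |A| ≥ 2, with |A| = 5 giving ≥ 7.)

|A +̂ A| = 10


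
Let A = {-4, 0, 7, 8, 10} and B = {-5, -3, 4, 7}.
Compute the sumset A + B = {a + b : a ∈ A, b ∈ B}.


A + B = {a + b : a ∈ A, b ∈ B}.
Enumerate all |A|·|B| = 5·4 = 20 pairs (a, b) and collect distinct sums.
a = -4: -4+-5=-9, -4+-3=-7, -4+4=0, -4+7=3
a = 0: 0+-5=-5, 0+-3=-3, 0+4=4, 0+7=7
a = 7: 7+-5=2, 7+-3=4, 7+4=11, 7+7=14
a = 8: 8+-5=3, 8+-3=5, 8+4=12, 8+7=15
a = 10: 10+-5=5, 10+-3=7, 10+4=14, 10+7=17
Collecting distinct sums: A + B = {-9, -7, -5, -3, 0, 2, 3, 4, 5, 7, 11, 12, 14, 15, 17}
|A + B| = 15

A + B = {-9, -7, -5, -3, 0, 2, 3, 4, 5, 7, 11, 12, 14, 15, 17}


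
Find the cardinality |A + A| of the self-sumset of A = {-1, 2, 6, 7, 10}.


A + A = {a + a' : a, a' ∈ A}; |A| = 5.
General bounds: 2|A| - 1 ≤ |A + A| ≤ |A|(|A|+1)/2, i.e. 9 ≤ |A + A| ≤ 15.
Lower bound 2|A|-1 is attained iff A is an arithmetic progression.
Enumerate sums a + a' for a ≤ a' (symmetric, so this suffices):
a = -1: -1+-1=-2, -1+2=1, -1+6=5, -1+7=6, -1+10=9
a = 2: 2+2=4, 2+6=8, 2+7=9, 2+10=12
a = 6: 6+6=12, 6+7=13, 6+10=16
a = 7: 7+7=14, 7+10=17
a = 10: 10+10=20
Distinct sums: {-2, 1, 4, 5, 6, 8, 9, 12, 13, 14, 16, 17, 20}
|A + A| = 13

|A + A| = 13


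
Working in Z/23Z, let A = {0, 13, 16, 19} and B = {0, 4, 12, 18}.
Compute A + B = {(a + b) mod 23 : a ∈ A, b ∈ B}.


Work in Z/23Z: reduce every sum a + b modulo 23.
Enumerate all 16 pairs:
a = 0: 0+0=0, 0+4=4, 0+12=12, 0+18=18
a = 13: 13+0=13, 13+4=17, 13+12=2, 13+18=8
a = 16: 16+0=16, 16+4=20, 16+12=5, 16+18=11
a = 19: 19+0=19, 19+4=0, 19+12=8, 19+18=14
Distinct residues collected: {0, 2, 4, 5, 8, 11, 12, 13, 14, 16, 17, 18, 19, 20}
|A + B| = 14 (out of 23 total residues).

A + B = {0, 2, 4, 5, 8, 11, 12, 13, 14, 16, 17, 18, 19, 20}


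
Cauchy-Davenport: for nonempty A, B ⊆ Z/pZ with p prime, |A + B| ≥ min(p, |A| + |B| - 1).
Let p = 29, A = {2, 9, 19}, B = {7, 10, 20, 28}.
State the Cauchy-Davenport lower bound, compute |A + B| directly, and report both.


Cauchy-Davenport: |A + B| ≥ min(p, |A| + |B| - 1) for A, B nonempty in Z/pZ.
|A| = 3, |B| = 4, p = 29.
CD lower bound = min(29, 3 + 4 - 1) = min(29, 6) = 6.
Compute A + B mod 29 directly:
a = 2: 2+7=9, 2+10=12, 2+20=22, 2+28=1
a = 9: 9+7=16, 9+10=19, 9+20=0, 9+28=8
a = 19: 19+7=26, 19+10=0, 19+20=10, 19+28=18
A + B = {0, 1, 8, 9, 10, 12, 16, 18, 19, 22, 26}, so |A + B| = 11.
Verify: 11 ≥ 6? Yes ✓.

CD lower bound = 6, actual |A + B| = 11.


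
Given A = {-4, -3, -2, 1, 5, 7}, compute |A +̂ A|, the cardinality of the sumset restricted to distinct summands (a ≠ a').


Restricted sumset: A +̂ A = {a + a' : a ∈ A, a' ∈ A, a ≠ a'}.
Equivalently, take A + A and drop any sum 2a that is achievable ONLY as a + a for a ∈ A (i.e. sums representable only with equal summands).
Enumerate pairs (a, a') with a < a' (symmetric, so each unordered pair gives one sum; this covers all a ≠ a'):
  -4 + -3 = -7
  -4 + -2 = -6
  -4 + 1 = -3
  -4 + 5 = 1
  -4 + 7 = 3
  -3 + -2 = -5
  -3 + 1 = -2
  -3 + 5 = 2
  -3 + 7 = 4
  -2 + 1 = -1
  -2 + 5 = 3
  -2 + 7 = 5
  1 + 5 = 6
  1 + 7 = 8
  5 + 7 = 12
Collected distinct sums: {-7, -6, -5, -3, -2, -1, 1, 2, 3, 4, 5, 6, 8, 12}
|A +̂ A| = 14
(Reference bound: |A +̂ A| ≥ 2|A| - 3 for |A| ≥ 2, with |A| = 6 giving ≥ 9.)

|A +̂ A| = 14


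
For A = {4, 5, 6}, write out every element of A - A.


A - A = {a - a' : a, a' ∈ A}.
Compute a - a' for each ordered pair (a, a'):
a = 4: 4-4=0, 4-5=-1, 4-6=-2
a = 5: 5-4=1, 5-5=0, 5-6=-1
a = 6: 6-4=2, 6-5=1, 6-6=0
Collecting distinct values (and noting 0 appears from a-a):
A - A = {-2, -1, 0, 1, 2}
|A - A| = 5

A - A = {-2, -1, 0, 1, 2}


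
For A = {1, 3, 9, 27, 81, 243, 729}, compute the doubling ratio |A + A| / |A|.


|A| = 7.
Compute A + A by enumerating all 49 pairs.
A + A = {2, 4, 6, 10, 12, 18, 28, 30, 36, 54, 82, 84, 90, 108, 162, 244, 246, 252, 270, 324, 486, 730, 732, 738, 756, 810, 972, 1458}, so |A + A| = 28.
K = |A + A| / |A| = 28/7 = 4/1 ≈ 4.0000.
Reference: AP of size 7 gives K = 13/7 ≈ 1.8571; a fully generic set of size 7 gives K ≈ 4.0000.

|A| = 7, |A + A| = 28, K = 28/7 = 4/1.


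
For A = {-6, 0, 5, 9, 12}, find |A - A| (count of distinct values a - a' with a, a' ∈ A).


A - A = {a - a' : a, a' ∈ A}; |A| = 5.
Bounds: 2|A|-1 ≤ |A - A| ≤ |A|² - |A| + 1, i.e. 9 ≤ |A - A| ≤ 21.
Note: 0 ∈ A - A always (from a - a). The set is symmetric: if d ∈ A - A then -d ∈ A - A.
Enumerate nonzero differences d = a - a' with a > a' (then include -d):
Positive differences: {3, 4, 5, 6, 7, 9, 11, 12, 15, 18}
Full difference set: {0} ∪ (positive diffs) ∪ (negative diffs).
|A - A| = 1 + 2·10 = 21 (matches direct enumeration: 21).

|A - A| = 21


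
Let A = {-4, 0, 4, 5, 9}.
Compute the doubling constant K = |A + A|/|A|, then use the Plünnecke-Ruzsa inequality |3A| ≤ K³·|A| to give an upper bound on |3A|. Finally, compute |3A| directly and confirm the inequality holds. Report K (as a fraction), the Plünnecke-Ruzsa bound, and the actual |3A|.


|A| = 5.
Step 1: Compute A + A by enumerating all 25 pairs.
A + A = {-8, -4, 0, 1, 4, 5, 8, 9, 10, 13, 14, 18}, so |A + A| = 12.
Step 2: Doubling constant K = |A + A|/|A| = 12/5 = 12/5 ≈ 2.4000.
Step 3: Plünnecke-Ruzsa gives |3A| ≤ K³·|A| = (2.4000)³ · 5 ≈ 69.1200.
Step 4: Compute 3A = A + A + A directly by enumerating all triples (a,b,c) ∈ A³; |3A| = 22.
Step 5: Check 22 ≤ 69.1200? Yes ✓.

K = 12/5, Plünnecke-Ruzsa bound K³|A| ≈ 69.1200, |3A| = 22, inequality holds.


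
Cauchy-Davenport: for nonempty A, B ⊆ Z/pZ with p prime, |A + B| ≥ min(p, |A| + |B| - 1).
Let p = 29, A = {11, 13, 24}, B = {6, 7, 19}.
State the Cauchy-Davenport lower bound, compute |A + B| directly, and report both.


Cauchy-Davenport: |A + B| ≥ min(p, |A| + |B| - 1) for A, B nonempty in Z/pZ.
|A| = 3, |B| = 3, p = 29.
CD lower bound = min(29, 3 + 3 - 1) = min(29, 5) = 5.
Compute A + B mod 29 directly:
a = 11: 11+6=17, 11+7=18, 11+19=1
a = 13: 13+6=19, 13+7=20, 13+19=3
a = 24: 24+6=1, 24+7=2, 24+19=14
A + B = {1, 2, 3, 14, 17, 18, 19, 20}, so |A + B| = 8.
Verify: 8 ≥ 5? Yes ✓.

CD lower bound = 5, actual |A + B| = 8.


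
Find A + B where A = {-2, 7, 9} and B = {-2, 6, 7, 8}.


A + B = {a + b : a ∈ A, b ∈ B}.
Enumerate all |A|·|B| = 3·4 = 12 pairs (a, b) and collect distinct sums.
a = -2: -2+-2=-4, -2+6=4, -2+7=5, -2+8=6
a = 7: 7+-2=5, 7+6=13, 7+7=14, 7+8=15
a = 9: 9+-2=7, 9+6=15, 9+7=16, 9+8=17
Collecting distinct sums: A + B = {-4, 4, 5, 6, 7, 13, 14, 15, 16, 17}
|A + B| = 10

A + B = {-4, 4, 5, 6, 7, 13, 14, 15, 16, 17}


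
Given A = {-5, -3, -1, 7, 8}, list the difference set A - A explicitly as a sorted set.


A - A = {a - a' : a, a' ∈ A}.
Compute a - a' for each ordered pair (a, a'):
a = -5: -5--5=0, -5--3=-2, -5--1=-4, -5-7=-12, -5-8=-13
a = -3: -3--5=2, -3--3=0, -3--1=-2, -3-7=-10, -3-8=-11
a = -1: -1--5=4, -1--3=2, -1--1=0, -1-7=-8, -1-8=-9
a = 7: 7--5=12, 7--3=10, 7--1=8, 7-7=0, 7-8=-1
a = 8: 8--5=13, 8--3=11, 8--1=9, 8-7=1, 8-8=0
Collecting distinct values (and noting 0 appears from a-a):
A - A = {-13, -12, -11, -10, -9, -8, -4, -2, -1, 0, 1, 2, 4, 8, 9, 10, 11, 12, 13}
|A - A| = 19

A - A = {-13, -12, -11, -10, -9, -8, -4, -2, -1, 0, 1, 2, 4, 8, 9, 10, 11, 12, 13}


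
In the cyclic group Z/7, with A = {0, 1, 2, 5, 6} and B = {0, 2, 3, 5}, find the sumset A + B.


Work in Z/7Z: reduce every sum a + b modulo 7.
Enumerate all 20 pairs:
a = 0: 0+0=0, 0+2=2, 0+3=3, 0+5=5
a = 1: 1+0=1, 1+2=3, 1+3=4, 1+5=6
a = 2: 2+0=2, 2+2=4, 2+3=5, 2+5=0
a = 5: 5+0=5, 5+2=0, 5+3=1, 5+5=3
a = 6: 6+0=6, 6+2=1, 6+3=2, 6+5=4
Distinct residues collected: {0, 1, 2, 3, 4, 5, 6}
|A + B| = 7 (out of 7 total residues).

A + B = {0, 1, 2, 3, 4, 5, 6}


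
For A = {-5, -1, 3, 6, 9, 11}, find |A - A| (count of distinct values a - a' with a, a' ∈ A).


A - A = {a - a' : a, a' ∈ A}; |A| = 6.
Bounds: 2|A|-1 ≤ |A - A| ≤ |A|² - |A| + 1, i.e. 11 ≤ |A - A| ≤ 31.
Note: 0 ∈ A - A always (from a - a). The set is symmetric: if d ∈ A - A then -d ∈ A - A.
Enumerate nonzero differences d = a - a' with a > a' (then include -d):
Positive differences: {2, 3, 4, 5, 6, 7, 8, 10, 11, 12, 14, 16}
Full difference set: {0} ∪ (positive diffs) ∪ (negative diffs).
|A - A| = 1 + 2·12 = 25 (matches direct enumeration: 25).

|A - A| = 25


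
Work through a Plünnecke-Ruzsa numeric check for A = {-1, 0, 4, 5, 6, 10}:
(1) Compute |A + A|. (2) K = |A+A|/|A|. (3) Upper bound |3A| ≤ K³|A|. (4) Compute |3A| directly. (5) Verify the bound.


|A| = 6.
Step 1: Compute A + A by enumerating all 36 pairs.
A + A = {-2, -1, 0, 3, 4, 5, 6, 8, 9, 10, 11, 12, 14, 15, 16, 20}, so |A + A| = 16.
Step 2: Doubling constant K = |A + A|/|A| = 16/6 = 16/6 ≈ 2.6667.
Step 3: Plünnecke-Ruzsa gives |3A| ≤ K³·|A| = (2.6667)³ · 6 ≈ 113.7778.
Step 4: Compute 3A = A + A + A directly by enumerating all triples (a,b,c) ∈ A³; |3A| = 29.
Step 5: Check 29 ≤ 113.7778? Yes ✓.

K = 16/6, Plünnecke-Ruzsa bound K³|A| ≈ 113.7778, |3A| = 29, inequality holds.


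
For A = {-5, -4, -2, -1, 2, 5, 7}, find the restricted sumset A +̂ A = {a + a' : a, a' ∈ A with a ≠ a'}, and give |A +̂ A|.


Restricted sumset: A +̂ A = {a + a' : a ∈ A, a' ∈ A, a ≠ a'}.
Equivalently, take A + A and drop any sum 2a that is achievable ONLY as a + a for a ∈ A (i.e. sums representable only with equal summands).
Enumerate pairs (a, a') with a < a' (symmetric, so each unordered pair gives one sum; this covers all a ≠ a'):
  -5 + -4 = -9
  -5 + -2 = -7
  -5 + -1 = -6
  -5 + 2 = -3
  -5 + 5 = 0
  -5 + 7 = 2
  -4 + -2 = -6
  -4 + -1 = -5
  -4 + 2 = -2
  -4 + 5 = 1
  -4 + 7 = 3
  -2 + -1 = -3
  -2 + 2 = 0
  -2 + 5 = 3
  -2 + 7 = 5
  -1 + 2 = 1
  -1 + 5 = 4
  -1 + 7 = 6
  2 + 5 = 7
  2 + 7 = 9
  5 + 7 = 12
Collected distinct sums: {-9, -7, -6, -5, -3, -2, 0, 1, 2, 3, 4, 5, 6, 7, 9, 12}
|A +̂ A| = 16
(Reference bound: |A +̂ A| ≥ 2|A| - 3 for |A| ≥ 2, with |A| = 7 giving ≥ 11.)

|A +̂ A| = 16


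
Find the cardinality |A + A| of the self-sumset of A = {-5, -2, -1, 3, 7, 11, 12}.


A + A = {a + a' : a, a' ∈ A}; |A| = 7.
General bounds: 2|A| - 1 ≤ |A + A| ≤ |A|(|A|+1)/2, i.e. 13 ≤ |A + A| ≤ 28.
Lower bound 2|A|-1 is attained iff A is an arithmetic progression.
Enumerate sums a + a' for a ≤ a' (symmetric, so this suffices):
a = -5: -5+-5=-10, -5+-2=-7, -5+-1=-6, -5+3=-2, -5+7=2, -5+11=6, -5+12=7
a = -2: -2+-2=-4, -2+-1=-3, -2+3=1, -2+7=5, -2+11=9, -2+12=10
a = -1: -1+-1=-2, -1+3=2, -1+7=6, -1+11=10, -1+12=11
a = 3: 3+3=6, 3+7=10, 3+11=14, 3+12=15
a = 7: 7+7=14, 7+11=18, 7+12=19
a = 11: 11+11=22, 11+12=23
a = 12: 12+12=24
Distinct sums: {-10, -7, -6, -4, -3, -2, 1, 2, 5, 6, 7, 9, 10, 11, 14, 15, 18, 19, 22, 23, 24}
|A + A| = 21

|A + A| = 21


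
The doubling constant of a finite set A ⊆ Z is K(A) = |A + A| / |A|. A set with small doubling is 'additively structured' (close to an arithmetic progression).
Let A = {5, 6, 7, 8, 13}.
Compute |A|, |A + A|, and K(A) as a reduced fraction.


|A| = 5.
Compute A + A by enumerating all 25 pairs.
A + A = {10, 11, 12, 13, 14, 15, 16, 18, 19, 20, 21, 26}, so |A + A| = 12.
K = |A + A| / |A| = 12/5 (already in lowest terms) ≈ 2.4000.
Reference: AP of size 5 gives K = 9/5 ≈ 1.8000; a fully generic set of size 5 gives K ≈ 3.0000.

|A| = 5, |A + A| = 12, K = 12/5.


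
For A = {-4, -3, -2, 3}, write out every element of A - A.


A - A = {a - a' : a, a' ∈ A}.
Compute a - a' for each ordered pair (a, a'):
a = -4: -4--4=0, -4--3=-1, -4--2=-2, -4-3=-7
a = -3: -3--4=1, -3--3=0, -3--2=-1, -3-3=-6
a = -2: -2--4=2, -2--3=1, -2--2=0, -2-3=-5
a = 3: 3--4=7, 3--3=6, 3--2=5, 3-3=0
Collecting distinct values (and noting 0 appears from a-a):
A - A = {-7, -6, -5, -2, -1, 0, 1, 2, 5, 6, 7}
|A - A| = 11

A - A = {-7, -6, -5, -2, -1, 0, 1, 2, 5, 6, 7}


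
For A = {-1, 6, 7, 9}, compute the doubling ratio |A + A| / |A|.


|A| = 4.
Compute A + A by enumerating all 16 pairs.
A + A = {-2, 5, 6, 8, 12, 13, 14, 15, 16, 18}, so |A + A| = 10.
K = |A + A| / |A| = 10/4 = 5/2 ≈ 2.5000.
Reference: AP of size 4 gives K = 7/4 ≈ 1.7500; a fully generic set of size 4 gives K ≈ 2.5000.

|A| = 4, |A + A| = 10, K = 10/4 = 5/2.


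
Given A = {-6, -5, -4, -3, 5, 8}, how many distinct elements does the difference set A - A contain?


A - A = {a - a' : a, a' ∈ A}; |A| = 6.
Bounds: 2|A|-1 ≤ |A - A| ≤ |A|² - |A| + 1, i.e. 11 ≤ |A - A| ≤ 31.
Note: 0 ∈ A - A always (from a - a). The set is symmetric: if d ∈ A - A then -d ∈ A - A.
Enumerate nonzero differences d = a - a' with a > a' (then include -d):
Positive differences: {1, 2, 3, 8, 9, 10, 11, 12, 13, 14}
Full difference set: {0} ∪ (positive diffs) ∪ (negative diffs).
|A - A| = 1 + 2·10 = 21 (matches direct enumeration: 21).

|A - A| = 21


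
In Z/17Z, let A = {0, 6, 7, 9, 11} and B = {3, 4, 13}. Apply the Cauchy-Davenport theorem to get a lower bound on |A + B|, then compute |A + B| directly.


Cauchy-Davenport: |A + B| ≥ min(p, |A| + |B| - 1) for A, B nonempty in Z/pZ.
|A| = 5, |B| = 3, p = 17.
CD lower bound = min(17, 5 + 3 - 1) = min(17, 7) = 7.
Compute A + B mod 17 directly:
a = 0: 0+3=3, 0+4=4, 0+13=13
a = 6: 6+3=9, 6+4=10, 6+13=2
a = 7: 7+3=10, 7+4=11, 7+13=3
a = 9: 9+3=12, 9+4=13, 9+13=5
a = 11: 11+3=14, 11+4=15, 11+13=7
A + B = {2, 3, 4, 5, 7, 9, 10, 11, 12, 13, 14, 15}, so |A + B| = 12.
Verify: 12 ≥ 7? Yes ✓.

CD lower bound = 7, actual |A + B| = 12.


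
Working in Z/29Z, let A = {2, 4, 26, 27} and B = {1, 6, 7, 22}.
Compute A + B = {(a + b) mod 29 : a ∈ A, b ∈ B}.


Work in Z/29Z: reduce every sum a + b modulo 29.
Enumerate all 16 pairs:
a = 2: 2+1=3, 2+6=8, 2+7=9, 2+22=24
a = 4: 4+1=5, 4+6=10, 4+7=11, 4+22=26
a = 26: 26+1=27, 26+6=3, 26+7=4, 26+22=19
a = 27: 27+1=28, 27+6=4, 27+7=5, 27+22=20
Distinct residues collected: {3, 4, 5, 8, 9, 10, 11, 19, 20, 24, 26, 27, 28}
|A + B| = 13 (out of 29 total residues).

A + B = {3, 4, 5, 8, 9, 10, 11, 19, 20, 24, 26, 27, 28}


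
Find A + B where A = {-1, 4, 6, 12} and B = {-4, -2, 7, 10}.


A + B = {a + b : a ∈ A, b ∈ B}.
Enumerate all |A|·|B| = 4·4 = 16 pairs (a, b) and collect distinct sums.
a = -1: -1+-4=-5, -1+-2=-3, -1+7=6, -1+10=9
a = 4: 4+-4=0, 4+-2=2, 4+7=11, 4+10=14
a = 6: 6+-4=2, 6+-2=4, 6+7=13, 6+10=16
a = 12: 12+-4=8, 12+-2=10, 12+7=19, 12+10=22
Collecting distinct sums: A + B = {-5, -3, 0, 2, 4, 6, 8, 9, 10, 11, 13, 14, 16, 19, 22}
|A + B| = 15

A + B = {-5, -3, 0, 2, 4, 6, 8, 9, 10, 11, 13, 14, 16, 19, 22}


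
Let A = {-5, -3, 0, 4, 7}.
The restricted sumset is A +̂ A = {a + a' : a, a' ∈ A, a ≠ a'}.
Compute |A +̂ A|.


Restricted sumset: A +̂ A = {a + a' : a ∈ A, a' ∈ A, a ≠ a'}.
Equivalently, take A + A and drop any sum 2a that is achievable ONLY as a + a for a ∈ A (i.e. sums representable only with equal summands).
Enumerate pairs (a, a') with a < a' (symmetric, so each unordered pair gives one sum; this covers all a ≠ a'):
  -5 + -3 = -8
  -5 + 0 = -5
  -5 + 4 = -1
  -5 + 7 = 2
  -3 + 0 = -3
  -3 + 4 = 1
  -3 + 7 = 4
  0 + 4 = 4
  0 + 7 = 7
  4 + 7 = 11
Collected distinct sums: {-8, -5, -3, -1, 1, 2, 4, 7, 11}
|A +̂ A| = 9
(Reference bound: |A +̂ A| ≥ 2|A| - 3 for |A| ≥ 2, with |A| = 5 giving ≥ 7.)

|A +̂ A| = 9


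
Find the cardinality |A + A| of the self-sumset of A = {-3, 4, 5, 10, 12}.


A + A = {a + a' : a, a' ∈ A}; |A| = 5.
General bounds: 2|A| - 1 ≤ |A + A| ≤ |A|(|A|+1)/2, i.e. 9 ≤ |A + A| ≤ 15.
Lower bound 2|A|-1 is attained iff A is an arithmetic progression.
Enumerate sums a + a' for a ≤ a' (symmetric, so this suffices):
a = -3: -3+-3=-6, -3+4=1, -3+5=2, -3+10=7, -3+12=9
a = 4: 4+4=8, 4+5=9, 4+10=14, 4+12=16
a = 5: 5+5=10, 5+10=15, 5+12=17
a = 10: 10+10=20, 10+12=22
a = 12: 12+12=24
Distinct sums: {-6, 1, 2, 7, 8, 9, 10, 14, 15, 16, 17, 20, 22, 24}
|A + A| = 14

|A + A| = 14


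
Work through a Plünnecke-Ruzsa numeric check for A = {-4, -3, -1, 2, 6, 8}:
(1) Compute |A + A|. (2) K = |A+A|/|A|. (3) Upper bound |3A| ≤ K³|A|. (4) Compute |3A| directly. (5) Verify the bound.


|A| = 6.
Step 1: Compute A + A by enumerating all 36 pairs.
A + A = {-8, -7, -6, -5, -4, -2, -1, 1, 2, 3, 4, 5, 7, 8, 10, 12, 14, 16}, so |A + A| = 18.
Step 2: Doubling constant K = |A + A|/|A| = 18/6 = 18/6 ≈ 3.0000.
Step 3: Plünnecke-Ruzsa gives |3A| ≤ K³·|A| = (3.0000)³ · 6 ≈ 162.0000.
Step 4: Compute 3A = A + A + A directly by enumerating all triples (a,b,c) ∈ A³; |3A| = 33.
Step 5: Check 33 ≤ 162.0000? Yes ✓.

K = 18/6, Plünnecke-Ruzsa bound K³|A| ≈ 162.0000, |3A| = 33, inequality holds.


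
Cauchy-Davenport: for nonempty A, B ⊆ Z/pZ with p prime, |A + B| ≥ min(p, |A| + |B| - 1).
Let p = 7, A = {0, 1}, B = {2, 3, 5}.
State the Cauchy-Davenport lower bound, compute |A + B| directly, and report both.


Cauchy-Davenport: |A + B| ≥ min(p, |A| + |B| - 1) for A, B nonempty in Z/pZ.
|A| = 2, |B| = 3, p = 7.
CD lower bound = min(7, 2 + 3 - 1) = min(7, 4) = 4.
Compute A + B mod 7 directly:
a = 0: 0+2=2, 0+3=3, 0+5=5
a = 1: 1+2=3, 1+3=4, 1+5=6
A + B = {2, 3, 4, 5, 6}, so |A + B| = 5.
Verify: 5 ≥ 4? Yes ✓.

CD lower bound = 4, actual |A + B| = 5.


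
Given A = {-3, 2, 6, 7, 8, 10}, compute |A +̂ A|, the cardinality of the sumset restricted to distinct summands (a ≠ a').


Restricted sumset: A +̂ A = {a + a' : a ∈ A, a' ∈ A, a ≠ a'}.
Equivalently, take A + A and drop any sum 2a that is achievable ONLY as a + a for a ∈ A (i.e. sums representable only with equal summands).
Enumerate pairs (a, a') with a < a' (symmetric, so each unordered pair gives one sum; this covers all a ≠ a'):
  -3 + 2 = -1
  -3 + 6 = 3
  -3 + 7 = 4
  -3 + 8 = 5
  -3 + 10 = 7
  2 + 6 = 8
  2 + 7 = 9
  2 + 8 = 10
  2 + 10 = 12
  6 + 7 = 13
  6 + 8 = 14
  6 + 10 = 16
  7 + 8 = 15
  7 + 10 = 17
  8 + 10 = 18
Collected distinct sums: {-1, 3, 4, 5, 7, 8, 9, 10, 12, 13, 14, 15, 16, 17, 18}
|A +̂ A| = 15
(Reference bound: |A +̂ A| ≥ 2|A| - 3 for |A| ≥ 2, with |A| = 6 giving ≥ 9.)

|A +̂ A| = 15


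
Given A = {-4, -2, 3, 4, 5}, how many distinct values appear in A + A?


A + A = {a + a' : a, a' ∈ A}; |A| = 5.
General bounds: 2|A| - 1 ≤ |A + A| ≤ |A|(|A|+1)/2, i.e. 9 ≤ |A + A| ≤ 15.
Lower bound 2|A|-1 is attained iff A is an arithmetic progression.
Enumerate sums a + a' for a ≤ a' (symmetric, so this suffices):
a = -4: -4+-4=-8, -4+-2=-6, -4+3=-1, -4+4=0, -4+5=1
a = -2: -2+-2=-4, -2+3=1, -2+4=2, -2+5=3
a = 3: 3+3=6, 3+4=7, 3+5=8
a = 4: 4+4=8, 4+5=9
a = 5: 5+5=10
Distinct sums: {-8, -6, -4, -1, 0, 1, 2, 3, 6, 7, 8, 9, 10}
|A + A| = 13

|A + A| = 13


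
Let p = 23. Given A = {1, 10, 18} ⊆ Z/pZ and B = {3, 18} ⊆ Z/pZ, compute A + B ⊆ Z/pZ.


Work in Z/23Z: reduce every sum a + b modulo 23.
Enumerate all 6 pairs:
a = 1: 1+3=4, 1+18=19
a = 10: 10+3=13, 10+18=5
a = 18: 18+3=21, 18+18=13
Distinct residues collected: {4, 5, 13, 19, 21}
|A + B| = 5 (out of 23 total residues).

A + B = {4, 5, 13, 19, 21}


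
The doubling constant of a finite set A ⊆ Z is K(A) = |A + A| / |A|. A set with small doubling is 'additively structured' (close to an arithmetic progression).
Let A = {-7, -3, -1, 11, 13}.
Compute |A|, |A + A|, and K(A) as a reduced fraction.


|A| = 5.
Compute A + A by enumerating all 25 pairs.
A + A = {-14, -10, -8, -6, -4, -2, 4, 6, 8, 10, 12, 22, 24, 26}, so |A + A| = 14.
K = |A + A| / |A| = 14/5 (already in lowest terms) ≈ 2.8000.
Reference: AP of size 5 gives K = 9/5 ≈ 1.8000; a fully generic set of size 5 gives K ≈ 3.0000.

|A| = 5, |A + A| = 14, K = 14/5.


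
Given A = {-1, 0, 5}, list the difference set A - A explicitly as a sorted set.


A - A = {a - a' : a, a' ∈ A}.
Compute a - a' for each ordered pair (a, a'):
a = -1: -1--1=0, -1-0=-1, -1-5=-6
a = 0: 0--1=1, 0-0=0, 0-5=-5
a = 5: 5--1=6, 5-0=5, 5-5=0
Collecting distinct values (and noting 0 appears from a-a):
A - A = {-6, -5, -1, 0, 1, 5, 6}
|A - A| = 7

A - A = {-6, -5, -1, 0, 1, 5, 6}


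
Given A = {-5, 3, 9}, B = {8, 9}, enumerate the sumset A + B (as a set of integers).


A + B = {a + b : a ∈ A, b ∈ B}.
Enumerate all |A|·|B| = 3·2 = 6 pairs (a, b) and collect distinct sums.
a = -5: -5+8=3, -5+9=4
a = 3: 3+8=11, 3+9=12
a = 9: 9+8=17, 9+9=18
Collecting distinct sums: A + B = {3, 4, 11, 12, 17, 18}
|A + B| = 6

A + B = {3, 4, 11, 12, 17, 18}


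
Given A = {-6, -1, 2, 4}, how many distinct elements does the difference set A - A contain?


A - A = {a - a' : a, a' ∈ A}; |A| = 4.
Bounds: 2|A|-1 ≤ |A - A| ≤ |A|² - |A| + 1, i.e. 7 ≤ |A - A| ≤ 13.
Note: 0 ∈ A - A always (from a - a). The set is symmetric: if d ∈ A - A then -d ∈ A - A.
Enumerate nonzero differences d = a - a' with a > a' (then include -d):
Positive differences: {2, 3, 5, 8, 10}
Full difference set: {0} ∪ (positive diffs) ∪ (negative diffs).
|A - A| = 1 + 2·5 = 11 (matches direct enumeration: 11).

|A - A| = 11


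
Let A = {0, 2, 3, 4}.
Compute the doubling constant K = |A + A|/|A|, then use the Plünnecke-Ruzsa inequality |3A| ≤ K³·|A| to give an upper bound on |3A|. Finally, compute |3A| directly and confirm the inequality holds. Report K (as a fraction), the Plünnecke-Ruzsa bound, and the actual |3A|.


|A| = 4.
Step 1: Compute A + A by enumerating all 16 pairs.
A + A = {0, 2, 3, 4, 5, 6, 7, 8}, so |A + A| = 8.
Step 2: Doubling constant K = |A + A|/|A| = 8/4 = 8/4 ≈ 2.0000.
Step 3: Plünnecke-Ruzsa gives |3A| ≤ K³·|A| = (2.0000)³ · 4 ≈ 32.0000.
Step 4: Compute 3A = A + A + A directly by enumerating all triples (a,b,c) ∈ A³; |3A| = 12.
Step 5: Check 12 ≤ 32.0000? Yes ✓.

K = 8/4, Plünnecke-Ruzsa bound K³|A| ≈ 32.0000, |3A| = 12, inequality holds.


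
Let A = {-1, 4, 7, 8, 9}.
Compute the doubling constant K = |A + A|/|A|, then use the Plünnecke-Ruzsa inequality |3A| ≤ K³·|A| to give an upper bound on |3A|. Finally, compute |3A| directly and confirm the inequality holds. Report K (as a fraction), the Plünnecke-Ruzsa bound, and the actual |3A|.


|A| = 5.
Step 1: Compute A + A by enumerating all 25 pairs.
A + A = {-2, 3, 6, 7, 8, 11, 12, 13, 14, 15, 16, 17, 18}, so |A + A| = 13.
Step 2: Doubling constant K = |A + A|/|A| = 13/5 = 13/5 ≈ 2.6000.
Step 3: Plünnecke-Ruzsa gives |3A| ≤ K³·|A| = (2.6000)³ · 5 ≈ 87.8800.
Step 4: Compute 3A = A + A + A directly by enumerating all triples (a,b,c) ∈ A³; |3A| = 23.
Step 5: Check 23 ≤ 87.8800? Yes ✓.

K = 13/5, Plünnecke-Ruzsa bound K³|A| ≈ 87.8800, |3A| = 23, inequality holds.


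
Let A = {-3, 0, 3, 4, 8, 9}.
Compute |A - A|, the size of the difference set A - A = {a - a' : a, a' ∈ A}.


A - A = {a - a' : a, a' ∈ A}; |A| = 6.
Bounds: 2|A|-1 ≤ |A - A| ≤ |A|² - |A| + 1, i.e. 11 ≤ |A - A| ≤ 31.
Note: 0 ∈ A - A always (from a - a). The set is symmetric: if d ∈ A - A then -d ∈ A - A.
Enumerate nonzero differences d = a - a' with a > a' (then include -d):
Positive differences: {1, 3, 4, 5, 6, 7, 8, 9, 11, 12}
Full difference set: {0} ∪ (positive diffs) ∪ (negative diffs).
|A - A| = 1 + 2·10 = 21 (matches direct enumeration: 21).

|A - A| = 21


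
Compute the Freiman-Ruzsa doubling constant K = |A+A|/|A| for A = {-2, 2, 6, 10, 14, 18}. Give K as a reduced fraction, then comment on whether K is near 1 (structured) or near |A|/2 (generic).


|A| = 6.
Compute A + A by enumerating all 36 pairs.
A + A = {-4, 0, 4, 8, 12, 16, 20, 24, 28, 32, 36}, so |A + A| = 11.
K = |A + A| / |A| = 11/6 (already in lowest terms) ≈ 1.8333.
Reference: AP of size 6 gives K = 11/6 ≈ 1.8333; a fully generic set of size 6 gives K ≈ 3.5000.

|A| = 6, |A + A| = 11, K = 11/6.


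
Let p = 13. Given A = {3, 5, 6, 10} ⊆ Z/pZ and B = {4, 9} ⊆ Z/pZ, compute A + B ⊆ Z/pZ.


Work in Z/13Z: reduce every sum a + b modulo 13.
Enumerate all 8 pairs:
a = 3: 3+4=7, 3+9=12
a = 5: 5+4=9, 5+9=1
a = 6: 6+4=10, 6+9=2
a = 10: 10+4=1, 10+9=6
Distinct residues collected: {1, 2, 6, 7, 9, 10, 12}
|A + B| = 7 (out of 13 total residues).

A + B = {1, 2, 6, 7, 9, 10, 12}


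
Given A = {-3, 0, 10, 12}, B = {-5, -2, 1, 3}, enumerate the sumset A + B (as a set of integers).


A + B = {a + b : a ∈ A, b ∈ B}.
Enumerate all |A|·|B| = 4·4 = 16 pairs (a, b) and collect distinct sums.
a = -3: -3+-5=-8, -3+-2=-5, -3+1=-2, -3+3=0
a = 0: 0+-5=-5, 0+-2=-2, 0+1=1, 0+3=3
a = 10: 10+-5=5, 10+-2=8, 10+1=11, 10+3=13
a = 12: 12+-5=7, 12+-2=10, 12+1=13, 12+3=15
Collecting distinct sums: A + B = {-8, -5, -2, 0, 1, 3, 5, 7, 8, 10, 11, 13, 15}
|A + B| = 13

A + B = {-8, -5, -2, 0, 1, 3, 5, 7, 8, 10, 11, 13, 15}


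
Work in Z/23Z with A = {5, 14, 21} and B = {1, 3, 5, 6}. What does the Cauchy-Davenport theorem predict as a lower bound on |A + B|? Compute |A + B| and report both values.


Cauchy-Davenport: |A + B| ≥ min(p, |A| + |B| - 1) for A, B nonempty in Z/pZ.
|A| = 3, |B| = 4, p = 23.
CD lower bound = min(23, 3 + 4 - 1) = min(23, 6) = 6.
Compute A + B mod 23 directly:
a = 5: 5+1=6, 5+3=8, 5+5=10, 5+6=11
a = 14: 14+1=15, 14+3=17, 14+5=19, 14+6=20
a = 21: 21+1=22, 21+3=1, 21+5=3, 21+6=4
A + B = {1, 3, 4, 6, 8, 10, 11, 15, 17, 19, 20, 22}, so |A + B| = 12.
Verify: 12 ≥ 6? Yes ✓.

CD lower bound = 6, actual |A + B| = 12.


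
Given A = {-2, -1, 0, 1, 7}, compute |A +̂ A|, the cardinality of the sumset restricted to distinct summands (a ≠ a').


Restricted sumset: A +̂ A = {a + a' : a ∈ A, a' ∈ A, a ≠ a'}.
Equivalently, take A + A and drop any sum 2a that is achievable ONLY as a + a for a ∈ A (i.e. sums representable only with equal summands).
Enumerate pairs (a, a') with a < a' (symmetric, so each unordered pair gives one sum; this covers all a ≠ a'):
  -2 + -1 = -3
  -2 + 0 = -2
  -2 + 1 = -1
  -2 + 7 = 5
  -1 + 0 = -1
  -1 + 1 = 0
  -1 + 7 = 6
  0 + 1 = 1
  0 + 7 = 7
  1 + 7 = 8
Collected distinct sums: {-3, -2, -1, 0, 1, 5, 6, 7, 8}
|A +̂ A| = 9
(Reference bound: |A +̂ A| ≥ 2|A| - 3 for |A| ≥ 2, with |A| = 5 giving ≥ 7.)

|A +̂ A| = 9


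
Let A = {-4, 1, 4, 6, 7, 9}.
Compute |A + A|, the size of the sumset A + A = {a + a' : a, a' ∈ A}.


A + A = {a + a' : a, a' ∈ A}; |A| = 6.
General bounds: 2|A| - 1 ≤ |A + A| ≤ |A|(|A|+1)/2, i.e. 11 ≤ |A + A| ≤ 21.
Lower bound 2|A|-1 is attained iff A is an arithmetic progression.
Enumerate sums a + a' for a ≤ a' (symmetric, so this suffices):
a = -4: -4+-4=-8, -4+1=-3, -4+4=0, -4+6=2, -4+7=3, -4+9=5
a = 1: 1+1=2, 1+4=5, 1+6=7, 1+7=8, 1+9=10
a = 4: 4+4=8, 4+6=10, 4+7=11, 4+9=13
a = 6: 6+6=12, 6+7=13, 6+9=15
a = 7: 7+7=14, 7+9=16
a = 9: 9+9=18
Distinct sums: {-8, -3, 0, 2, 3, 5, 7, 8, 10, 11, 12, 13, 14, 15, 16, 18}
|A + A| = 16

|A + A| = 16


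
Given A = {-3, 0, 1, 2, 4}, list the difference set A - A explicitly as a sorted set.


A - A = {a - a' : a, a' ∈ A}.
Compute a - a' for each ordered pair (a, a'):
a = -3: -3--3=0, -3-0=-3, -3-1=-4, -3-2=-5, -3-4=-7
a = 0: 0--3=3, 0-0=0, 0-1=-1, 0-2=-2, 0-4=-4
a = 1: 1--3=4, 1-0=1, 1-1=0, 1-2=-1, 1-4=-3
a = 2: 2--3=5, 2-0=2, 2-1=1, 2-2=0, 2-4=-2
a = 4: 4--3=7, 4-0=4, 4-1=3, 4-2=2, 4-4=0
Collecting distinct values (and noting 0 appears from a-a):
A - A = {-7, -5, -4, -3, -2, -1, 0, 1, 2, 3, 4, 5, 7}
|A - A| = 13

A - A = {-7, -5, -4, -3, -2, -1, 0, 1, 2, 3, 4, 5, 7}


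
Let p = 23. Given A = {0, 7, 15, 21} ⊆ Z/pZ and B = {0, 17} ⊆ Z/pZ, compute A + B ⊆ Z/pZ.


Work in Z/23Z: reduce every sum a + b modulo 23.
Enumerate all 8 pairs:
a = 0: 0+0=0, 0+17=17
a = 7: 7+0=7, 7+17=1
a = 15: 15+0=15, 15+17=9
a = 21: 21+0=21, 21+17=15
Distinct residues collected: {0, 1, 7, 9, 15, 17, 21}
|A + B| = 7 (out of 23 total residues).

A + B = {0, 1, 7, 9, 15, 17, 21}
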